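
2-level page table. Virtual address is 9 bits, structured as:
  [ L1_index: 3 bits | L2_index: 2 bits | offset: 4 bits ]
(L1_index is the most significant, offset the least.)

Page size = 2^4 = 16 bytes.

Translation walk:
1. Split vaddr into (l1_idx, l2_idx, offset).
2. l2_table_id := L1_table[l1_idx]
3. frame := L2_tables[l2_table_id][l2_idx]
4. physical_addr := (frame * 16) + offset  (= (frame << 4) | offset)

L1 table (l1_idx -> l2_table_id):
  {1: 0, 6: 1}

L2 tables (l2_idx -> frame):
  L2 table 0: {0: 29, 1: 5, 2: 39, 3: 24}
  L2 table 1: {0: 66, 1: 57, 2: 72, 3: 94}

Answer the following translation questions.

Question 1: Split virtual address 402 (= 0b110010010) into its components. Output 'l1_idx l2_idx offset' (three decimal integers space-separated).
vaddr = 402 = 0b110010010
  top 3 bits -> l1_idx = 6
  next 2 bits -> l2_idx = 1
  bottom 4 bits -> offset = 2

Answer: 6 1 2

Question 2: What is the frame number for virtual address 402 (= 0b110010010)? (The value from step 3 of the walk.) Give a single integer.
Answer: 57

Derivation:
vaddr = 402: l1_idx=6, l2_idx=1
L1[6] = 1; L2[1][1] = 57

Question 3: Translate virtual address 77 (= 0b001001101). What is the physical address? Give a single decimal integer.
vaddr = 77 = 0b001001101
Split: l1_idx=1, l2_idx=0, offset=13
L1[1] = 0
L2[0][0] = 29
paddr = 29 * 16 + 13 = 477

Answer: 477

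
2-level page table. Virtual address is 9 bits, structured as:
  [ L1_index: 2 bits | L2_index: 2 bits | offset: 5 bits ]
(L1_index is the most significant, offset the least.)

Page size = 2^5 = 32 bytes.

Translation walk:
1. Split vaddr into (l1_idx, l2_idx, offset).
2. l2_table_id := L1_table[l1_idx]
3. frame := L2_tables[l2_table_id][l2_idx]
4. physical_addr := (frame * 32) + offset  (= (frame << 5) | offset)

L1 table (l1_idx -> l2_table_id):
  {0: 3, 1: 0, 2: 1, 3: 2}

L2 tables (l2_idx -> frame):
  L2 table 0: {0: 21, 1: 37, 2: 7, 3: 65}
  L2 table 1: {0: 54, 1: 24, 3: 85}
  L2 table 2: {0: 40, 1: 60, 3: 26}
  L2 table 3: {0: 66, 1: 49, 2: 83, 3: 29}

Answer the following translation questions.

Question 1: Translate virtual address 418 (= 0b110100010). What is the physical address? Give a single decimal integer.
vaddr = 418 = 0b110100010
Split: l1_idx=3, l2_idx=1, offset=2
L1[3] = 2
L2[2][1] = 60
paddr = 60 * 32 + 2 = 1922

Answer: 1922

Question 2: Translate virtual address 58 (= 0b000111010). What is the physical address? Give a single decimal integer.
vaddr = 58 = 0b000111010
Split: l1_idx=0, l2_idx=1, offset=26
L1[0] = 3
L2[3][1] = 49
paddr = 49 * 32 + 26 = 1594

Answer: 1594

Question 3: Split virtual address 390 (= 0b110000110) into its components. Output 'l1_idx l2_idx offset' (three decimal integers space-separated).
Answer: 3 0 6

Derivation:
vaddr = 390 = 0b110000110
  top 2 bits -> l1_idx = 3
  next 2 bits -> l2_idx = 0
  bottom 5 bits -> offset = 6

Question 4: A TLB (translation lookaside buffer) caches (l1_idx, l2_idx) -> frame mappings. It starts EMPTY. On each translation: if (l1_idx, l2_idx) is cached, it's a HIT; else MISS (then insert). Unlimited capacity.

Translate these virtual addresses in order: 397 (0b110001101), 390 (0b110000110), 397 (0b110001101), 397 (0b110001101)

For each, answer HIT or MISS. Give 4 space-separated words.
Answer: MISS HIT HIT HIT

Derivation:
vaddr=397: (3,0) not in TLB -> MISS, insert
vaddr=390: (3,0) in TLB -> HIT
vaddr=397: (3,0) in TLB -> HIT
vaddr=397: (3,0) in TLB -> HIT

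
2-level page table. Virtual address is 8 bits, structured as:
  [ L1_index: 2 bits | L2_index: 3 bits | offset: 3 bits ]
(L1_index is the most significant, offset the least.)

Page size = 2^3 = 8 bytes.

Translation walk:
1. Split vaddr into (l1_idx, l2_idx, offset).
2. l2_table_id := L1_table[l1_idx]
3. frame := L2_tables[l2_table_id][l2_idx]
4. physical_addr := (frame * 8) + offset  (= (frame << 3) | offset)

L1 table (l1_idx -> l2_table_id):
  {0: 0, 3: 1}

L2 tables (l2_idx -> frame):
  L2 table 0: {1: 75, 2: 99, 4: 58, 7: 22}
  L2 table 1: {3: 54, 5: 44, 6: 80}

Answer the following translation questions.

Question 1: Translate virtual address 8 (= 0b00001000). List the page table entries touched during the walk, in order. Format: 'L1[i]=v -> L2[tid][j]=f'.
vaddr = 8 = 0b00001000
Split: l1_idx=0, l2_idx=1, offset=0

Answer: L1[0]=0 -> L2[0][1]=75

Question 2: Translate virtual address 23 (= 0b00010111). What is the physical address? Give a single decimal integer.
vaddr = 23 = 0b00010111
Split: l1_idx=0, l2_idx=2, offset=7
L1[0] = 0
L2[0][2] = 99
paddr = 99 * 8 + 7 = 799

Answer: 799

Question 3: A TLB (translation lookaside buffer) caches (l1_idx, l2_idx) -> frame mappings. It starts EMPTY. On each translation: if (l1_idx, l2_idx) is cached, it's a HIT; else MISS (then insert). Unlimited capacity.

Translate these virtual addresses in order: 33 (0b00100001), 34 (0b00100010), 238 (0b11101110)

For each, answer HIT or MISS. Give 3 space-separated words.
vaddr=33: (0,4) not in TLB -> MISS, insert
vaddr=34: (0,4) in TLB -> HIT
vaddr=238: (3,5) not in TLB -> MISS, insert

Answer: MISS HIT MISS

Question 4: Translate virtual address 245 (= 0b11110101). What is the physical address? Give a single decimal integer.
vaddr = 245 = 0b11110101
Split: l1_idx=3, l2_idx=6, offset=5
L1[3] = 1
L2[1][6] = 80
paddr = 80 * 8 + 5 = 645

Answer: 645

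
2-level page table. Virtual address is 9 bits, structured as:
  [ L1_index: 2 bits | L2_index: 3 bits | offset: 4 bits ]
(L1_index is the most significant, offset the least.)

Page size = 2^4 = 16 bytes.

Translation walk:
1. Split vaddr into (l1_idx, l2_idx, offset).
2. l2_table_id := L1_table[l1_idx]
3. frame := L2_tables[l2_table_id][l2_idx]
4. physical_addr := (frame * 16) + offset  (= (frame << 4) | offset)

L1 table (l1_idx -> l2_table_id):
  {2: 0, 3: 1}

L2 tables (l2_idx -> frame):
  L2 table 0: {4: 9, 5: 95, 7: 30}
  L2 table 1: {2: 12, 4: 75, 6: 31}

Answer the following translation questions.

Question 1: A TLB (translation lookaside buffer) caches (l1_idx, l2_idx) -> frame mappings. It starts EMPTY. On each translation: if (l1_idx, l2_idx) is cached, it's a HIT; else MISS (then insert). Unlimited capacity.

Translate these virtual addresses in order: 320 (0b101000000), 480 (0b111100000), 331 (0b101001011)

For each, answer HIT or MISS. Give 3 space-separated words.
vaddr=320: (2,4) not in TLB -> MISS, insert
vaddr=480: (3,6) not in TLB -> MISS, insert
vaddr=331: (2,4) in TLB -> HIT

Answer: MISS MISS HIT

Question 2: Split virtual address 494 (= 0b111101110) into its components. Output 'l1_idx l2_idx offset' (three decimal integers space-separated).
vaddr = 494 = 0b111101110
  top 2 bits -> l1_idx = 3
  next 3 bits -> l2_idx = 6
  bottom 4 bits -> offset = 14

Answer: 3 6 14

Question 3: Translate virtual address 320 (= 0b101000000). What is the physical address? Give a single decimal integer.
Answer: 144

Derivation:
vaddr = 320 = 0b101000000
Split: l1_idx=2, l2_idx=4, offset=0
L1[2] = 0
L2[0][4] = 9
paddr = 9 * 16 + 0 = 144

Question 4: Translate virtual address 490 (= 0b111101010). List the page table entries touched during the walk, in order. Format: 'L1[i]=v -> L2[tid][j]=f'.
Answer: L1[3]=1 -> L2[1][6]=31

Derivation:
vaddr = 490 = 0b111101010
Split: l1_idx=3, l2_idx=6, offset=10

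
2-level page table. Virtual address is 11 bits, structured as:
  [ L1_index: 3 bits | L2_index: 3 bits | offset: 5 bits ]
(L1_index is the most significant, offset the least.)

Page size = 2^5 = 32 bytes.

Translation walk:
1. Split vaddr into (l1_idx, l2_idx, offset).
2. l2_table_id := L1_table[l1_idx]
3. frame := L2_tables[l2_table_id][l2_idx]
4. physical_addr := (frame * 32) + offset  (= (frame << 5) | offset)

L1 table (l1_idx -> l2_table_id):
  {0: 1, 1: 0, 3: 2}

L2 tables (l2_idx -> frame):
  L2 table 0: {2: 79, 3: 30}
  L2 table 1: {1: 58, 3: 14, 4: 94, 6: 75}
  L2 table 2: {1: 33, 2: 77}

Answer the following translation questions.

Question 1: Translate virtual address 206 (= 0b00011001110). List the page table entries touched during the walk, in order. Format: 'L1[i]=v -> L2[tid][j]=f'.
vaddr = 206 = 0b00011001110
Split: l1_idx=0, l2_idx=6, offset=14

Answer: L1[0]=1 -> L2[1][6]=75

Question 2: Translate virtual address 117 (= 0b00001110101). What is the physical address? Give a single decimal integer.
Answer: 469

Derivation:
vaddr = 117 = 0b00001110101
Split: l1_idx=0, l2_idx=3, offset=21
L1[0] = 1
L2[1][3] = 14
paddr = 14 * 32 + 21 = 469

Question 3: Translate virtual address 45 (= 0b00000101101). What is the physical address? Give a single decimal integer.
vaddr = 45 = 0b00000101101
Split: l1_idx=0, l2_idx=1, offset=13
L1[0] = 1
L2[1][1] = 58
paddr = 58 * 32 + 13 = 1869

Answer: 1869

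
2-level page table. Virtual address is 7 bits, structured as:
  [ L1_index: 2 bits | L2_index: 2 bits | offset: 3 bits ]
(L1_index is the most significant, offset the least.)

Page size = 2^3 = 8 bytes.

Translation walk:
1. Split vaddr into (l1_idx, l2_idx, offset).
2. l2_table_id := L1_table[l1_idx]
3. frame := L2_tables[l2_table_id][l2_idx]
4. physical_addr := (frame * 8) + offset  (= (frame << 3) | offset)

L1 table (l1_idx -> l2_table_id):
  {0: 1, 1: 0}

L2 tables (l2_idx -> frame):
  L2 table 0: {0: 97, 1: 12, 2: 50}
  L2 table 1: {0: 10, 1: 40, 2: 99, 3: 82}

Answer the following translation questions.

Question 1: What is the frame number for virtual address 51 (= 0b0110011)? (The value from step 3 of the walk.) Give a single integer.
vaddr = 51: l1_idx=1, l2_idx=2
L1[1] = 0; L2[0][2] = 50

Answer: 50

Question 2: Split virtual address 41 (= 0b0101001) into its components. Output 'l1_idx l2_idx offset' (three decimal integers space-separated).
vaddr = 41 = 0b0101001
  top 2 bits -> l1_idx = 1
  next 2 bits -> l2_idx = 1
  bottom 3 bits -> offset = 1

Answer: 1 1 1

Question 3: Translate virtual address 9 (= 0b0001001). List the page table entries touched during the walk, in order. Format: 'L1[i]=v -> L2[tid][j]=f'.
Answer: L1[0]=1 -> L2[1][1]=40

Derivation:
vaddr = 9 = 0b0001001
Split: l1_idx=0, l2_idx=1, offset=1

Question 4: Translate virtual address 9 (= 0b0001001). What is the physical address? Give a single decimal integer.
Answer: 321

Derivation:
vaddr = 9 = 0b0001001
Split: l1_idx=0, l2_idx=1, offset=1
L1[0] = 1
L2[1][1] = 40
paddr = 40 * 8 + 1 = 321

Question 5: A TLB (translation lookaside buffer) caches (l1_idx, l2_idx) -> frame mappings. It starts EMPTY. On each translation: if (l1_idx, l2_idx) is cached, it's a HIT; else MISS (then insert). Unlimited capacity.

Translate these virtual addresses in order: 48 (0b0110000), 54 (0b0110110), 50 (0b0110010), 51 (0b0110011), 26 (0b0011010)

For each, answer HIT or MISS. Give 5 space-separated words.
vaddr=48: (1,2) not in TLB -> MISS, insert
vaddr=54: (1,2) in TLB -> HIT
vaddr=50: (1,2) in TLB -> HIT
vaddr=51: (1,2) in TLB -> HIT
vaddr=26: (0,3) not in TLB -> MISS, insert

Answer: MISS HIT HIT HIT MISS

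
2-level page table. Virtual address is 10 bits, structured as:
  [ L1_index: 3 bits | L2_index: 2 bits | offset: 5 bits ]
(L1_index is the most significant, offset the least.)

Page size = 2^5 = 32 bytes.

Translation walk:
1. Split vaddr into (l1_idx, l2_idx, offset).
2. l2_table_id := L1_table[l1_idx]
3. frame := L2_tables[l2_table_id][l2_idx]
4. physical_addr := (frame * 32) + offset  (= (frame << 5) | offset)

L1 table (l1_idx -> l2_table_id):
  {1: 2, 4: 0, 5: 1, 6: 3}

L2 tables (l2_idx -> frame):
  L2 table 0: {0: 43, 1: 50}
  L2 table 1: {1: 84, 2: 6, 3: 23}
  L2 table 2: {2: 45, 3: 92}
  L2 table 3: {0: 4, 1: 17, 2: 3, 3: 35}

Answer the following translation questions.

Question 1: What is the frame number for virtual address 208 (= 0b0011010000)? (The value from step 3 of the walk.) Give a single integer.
vaddr = 208: l1_idx=1, l2_idx=2
L1[1] = 2; L2[2][2] = 45

Answer: 45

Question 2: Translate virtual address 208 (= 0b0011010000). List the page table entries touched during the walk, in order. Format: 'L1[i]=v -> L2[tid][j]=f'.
Answer: L1[1]=2 -> L2[2][2]=45

Derivation:
vaddr = 208 = 0b0011010000
Split: l1_idx=1, l2_idx=2, offset=16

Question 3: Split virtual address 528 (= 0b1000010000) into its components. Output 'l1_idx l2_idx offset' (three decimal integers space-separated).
vaddr = 528 = 0b1000010000
  top 3 bits -> l1_idx = 4
  next 2 bits -> l2_idx = 0
  bottom 5 bits -> offset = 16

Answer: 4 0 16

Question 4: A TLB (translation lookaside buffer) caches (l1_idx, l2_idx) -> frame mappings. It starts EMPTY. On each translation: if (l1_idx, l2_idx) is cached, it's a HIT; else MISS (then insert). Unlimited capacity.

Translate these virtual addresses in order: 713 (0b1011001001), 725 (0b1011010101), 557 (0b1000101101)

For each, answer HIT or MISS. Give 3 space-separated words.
Answer: MISS HIT MISS

Derivation:
vaddr=713: (5,2) not in TLB -> MISS, insert
vaddr=725: (5,2) in TLB -> HIT
vaddr=557: (4,1) not in TLB -> MISS, insert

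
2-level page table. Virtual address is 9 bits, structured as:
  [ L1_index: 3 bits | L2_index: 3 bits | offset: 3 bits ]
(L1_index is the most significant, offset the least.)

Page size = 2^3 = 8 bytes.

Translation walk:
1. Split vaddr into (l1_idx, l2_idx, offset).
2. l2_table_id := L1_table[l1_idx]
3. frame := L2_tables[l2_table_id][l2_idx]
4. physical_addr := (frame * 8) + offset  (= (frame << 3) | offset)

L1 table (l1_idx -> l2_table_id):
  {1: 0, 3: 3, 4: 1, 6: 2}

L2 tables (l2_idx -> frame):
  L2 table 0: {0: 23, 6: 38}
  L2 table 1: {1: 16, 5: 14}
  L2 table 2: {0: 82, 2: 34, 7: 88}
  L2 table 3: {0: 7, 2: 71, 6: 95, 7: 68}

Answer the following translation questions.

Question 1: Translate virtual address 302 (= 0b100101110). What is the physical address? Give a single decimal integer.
vaddr = 302 = 0b100101110
Split: l1_idx=4, l2_idx=5, offset=6
L1[4] = 1
L2[1][5] = 14
paddr = 14 * 8 + 6 = 118

Answer: 118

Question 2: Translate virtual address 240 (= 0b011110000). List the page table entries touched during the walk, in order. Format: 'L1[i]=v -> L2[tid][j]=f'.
Answer: L1[3]=3 -> L2[3][6]=95

Derivation:
vaddr = 240 = 0b011110000
Split: l1_idx=3, l2_idx=6, offset=0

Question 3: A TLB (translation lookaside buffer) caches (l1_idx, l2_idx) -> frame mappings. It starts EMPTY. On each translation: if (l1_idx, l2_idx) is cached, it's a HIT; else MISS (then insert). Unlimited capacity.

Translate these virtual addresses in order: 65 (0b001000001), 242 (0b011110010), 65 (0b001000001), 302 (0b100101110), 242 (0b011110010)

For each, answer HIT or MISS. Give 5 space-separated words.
vaddr=65: (1,0) not in TLB -> MISS, insert
vaddr=242: (3,6) not in TLB -> MISS, insert
vaddr=65: (1,0) in TLB -> HIT
vaddr=302: (4,5) not in TLB -> MISS, insert
vaddr=242: (3,6) in TLB -> HIT

Answer: MISS MISS HIT MISS HIT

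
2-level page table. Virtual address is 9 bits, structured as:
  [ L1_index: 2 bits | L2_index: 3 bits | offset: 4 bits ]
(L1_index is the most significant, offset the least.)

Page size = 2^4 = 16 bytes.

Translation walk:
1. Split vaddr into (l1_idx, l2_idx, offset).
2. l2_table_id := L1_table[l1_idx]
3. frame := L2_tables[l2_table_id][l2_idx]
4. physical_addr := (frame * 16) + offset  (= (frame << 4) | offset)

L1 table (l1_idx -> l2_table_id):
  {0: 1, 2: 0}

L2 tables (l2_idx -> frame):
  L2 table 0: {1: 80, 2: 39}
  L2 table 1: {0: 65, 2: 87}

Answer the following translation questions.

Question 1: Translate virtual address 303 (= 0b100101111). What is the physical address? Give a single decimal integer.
Answer: 639

Derivation:
vaddr = 303 = 0b100101111
Split: l1_idx=2, l2_idx=2, offset=15
L1[2] = 0
L2[0][2] = 39
paddr = 39 * 16 + 15 = 639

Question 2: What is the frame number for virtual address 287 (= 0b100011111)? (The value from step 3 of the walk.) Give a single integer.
vaddr = 287: l1_idx=2, l2_idx=1
L1[2] = 0; L2[0][1] = 80

Answer: 80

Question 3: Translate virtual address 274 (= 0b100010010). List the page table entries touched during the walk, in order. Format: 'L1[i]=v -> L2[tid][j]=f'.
Answer: L1[2]=0 -> L2[0][1]=80

Derivation:
vaddr = 274 = 0b100010010
Split: l1_idx=2, l2_idx=1, offset=2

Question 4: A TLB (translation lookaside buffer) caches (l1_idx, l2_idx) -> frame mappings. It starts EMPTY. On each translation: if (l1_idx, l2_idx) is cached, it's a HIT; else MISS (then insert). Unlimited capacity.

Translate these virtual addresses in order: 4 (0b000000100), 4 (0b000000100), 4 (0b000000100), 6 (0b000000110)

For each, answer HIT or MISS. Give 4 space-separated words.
Answer: MISS HIT HIT HIT

Derivation:
vaddr=4: (0,0) not in TLB -> MISS, insert
vaddr=4: (0,0) in TLB -> HIT
vaddr=4: (0,0) in TLB -> HIT
vaddr=6: (0,0) in TLB -> HIT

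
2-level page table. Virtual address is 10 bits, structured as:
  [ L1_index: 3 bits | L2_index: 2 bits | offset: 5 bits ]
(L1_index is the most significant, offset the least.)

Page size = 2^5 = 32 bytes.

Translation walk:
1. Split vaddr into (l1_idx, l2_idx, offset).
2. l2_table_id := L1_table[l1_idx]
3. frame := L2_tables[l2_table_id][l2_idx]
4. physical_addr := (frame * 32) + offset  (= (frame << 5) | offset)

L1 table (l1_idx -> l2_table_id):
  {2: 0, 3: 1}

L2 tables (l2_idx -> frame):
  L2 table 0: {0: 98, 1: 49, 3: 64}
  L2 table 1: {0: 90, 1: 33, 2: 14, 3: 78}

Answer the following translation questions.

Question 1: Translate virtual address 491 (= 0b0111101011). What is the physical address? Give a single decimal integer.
vaddr = 491 = 0b0111101011
Split: l1_idx=3, l2_idx=3, offset=11
L1[3] = 1
L2[1][3] = 78
paddr = 78 * 32 + 11 = 2507

Answer: 2507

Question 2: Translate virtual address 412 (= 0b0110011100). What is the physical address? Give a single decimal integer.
vaddr = 412 = 0b0110011100
Split: l1_idx=3, l2_idx=0, offset=28
L1[3] = 1
L2[1][0] = 90
paddr = 90 * 32 + 28 = 2908

Answer: 2908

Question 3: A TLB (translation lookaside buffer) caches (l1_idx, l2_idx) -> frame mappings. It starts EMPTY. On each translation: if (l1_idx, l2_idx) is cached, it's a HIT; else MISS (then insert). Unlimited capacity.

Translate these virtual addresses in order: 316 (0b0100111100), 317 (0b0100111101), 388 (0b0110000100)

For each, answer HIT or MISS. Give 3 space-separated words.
vaddr=316: (2,1) not in TLB -> MISS, insert
vaddr=317: (2,1) in TLB -> HIT
vaddr=388: (3,0) not in TLB -> MISS, insert

Answer: MISS HIT MISS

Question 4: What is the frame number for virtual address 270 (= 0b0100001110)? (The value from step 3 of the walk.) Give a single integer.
vaddr = 270: l1_idx=2, l2_idx=0
L1[2] = 0; L2[0][0] = 98

Answer: 98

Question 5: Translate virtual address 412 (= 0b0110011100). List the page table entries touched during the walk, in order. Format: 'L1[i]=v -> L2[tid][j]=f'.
vaddr = 412 = 0b0110011100
Split: l1_idx=3, l2_idx=0, offset=28

Answer: L1[3]=1 -> L2[1][0]=90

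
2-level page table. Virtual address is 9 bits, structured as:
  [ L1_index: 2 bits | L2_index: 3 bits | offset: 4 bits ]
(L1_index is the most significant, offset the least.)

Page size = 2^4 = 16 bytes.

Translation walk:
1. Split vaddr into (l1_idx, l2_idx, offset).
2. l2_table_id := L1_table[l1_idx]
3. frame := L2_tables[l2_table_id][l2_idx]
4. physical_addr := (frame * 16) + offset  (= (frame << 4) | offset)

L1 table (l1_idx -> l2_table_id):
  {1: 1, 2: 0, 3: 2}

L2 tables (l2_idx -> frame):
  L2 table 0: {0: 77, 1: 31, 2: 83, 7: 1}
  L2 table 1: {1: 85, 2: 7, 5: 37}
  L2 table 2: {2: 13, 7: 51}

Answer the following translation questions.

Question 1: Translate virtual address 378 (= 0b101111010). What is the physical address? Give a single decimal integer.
Answer: 26

Derivation:
vaddr = 378 = 0b101111010
Split: l1_idx=2, l2_idx=7, offset=10
L1[2] = 0
L2[0][7] = 1
paddr = 1 * 16 + 10 = 26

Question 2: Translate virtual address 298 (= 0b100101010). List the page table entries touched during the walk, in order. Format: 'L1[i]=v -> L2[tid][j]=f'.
Answer: L1[2]=0 -> L2[0][2]=83

Derivation:
vaddr = 298 = 0b100101010
Split: l1_idx=2, l2_idx=2, offset=10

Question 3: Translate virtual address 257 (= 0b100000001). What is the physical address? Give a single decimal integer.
vaddr = 257 = 0b100000001
Split: l1_idx=2, l2_idx=0, offset=1
L1[2] = 0
L2[0][0] = 77
paddr = 77 * 16 + 1 = 1233

Answer: 1233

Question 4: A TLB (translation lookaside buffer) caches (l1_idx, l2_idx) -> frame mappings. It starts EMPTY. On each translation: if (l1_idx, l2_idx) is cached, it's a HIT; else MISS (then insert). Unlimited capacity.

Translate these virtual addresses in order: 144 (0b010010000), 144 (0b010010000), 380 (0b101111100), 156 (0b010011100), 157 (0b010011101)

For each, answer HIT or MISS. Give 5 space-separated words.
Answer: MISS HIT MISS HIT HIT

Derivation:
vaddr=144: (1,1) not in TLB -> MISS, insert
vaddr=144: (1,1) in TLB -> HIT
vaddr=380: (2,7) not in TLB -> MISS, insert
vaddr=156: (1,1) in TLB -> HIT
vaddr=157: (1,1) in TLB -> HIT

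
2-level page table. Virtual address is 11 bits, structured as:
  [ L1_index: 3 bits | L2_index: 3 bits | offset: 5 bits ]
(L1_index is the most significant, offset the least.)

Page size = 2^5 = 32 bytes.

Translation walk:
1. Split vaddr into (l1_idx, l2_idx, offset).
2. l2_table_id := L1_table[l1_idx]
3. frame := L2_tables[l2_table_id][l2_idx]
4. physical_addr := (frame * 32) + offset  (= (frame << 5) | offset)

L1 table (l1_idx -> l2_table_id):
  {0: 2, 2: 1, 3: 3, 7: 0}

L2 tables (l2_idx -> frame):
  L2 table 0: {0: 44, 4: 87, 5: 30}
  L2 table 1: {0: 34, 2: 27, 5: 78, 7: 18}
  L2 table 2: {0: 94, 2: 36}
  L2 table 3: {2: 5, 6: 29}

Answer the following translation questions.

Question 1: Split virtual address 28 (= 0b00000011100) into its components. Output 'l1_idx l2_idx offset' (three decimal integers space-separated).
vaddr = 28 = 0b00000011100
  top 3 bits -> l1_idx = 0
  next 3 bits -> l2_idx = 0
  bottom 5 bits -> offset = 28

Answer: 0 0 28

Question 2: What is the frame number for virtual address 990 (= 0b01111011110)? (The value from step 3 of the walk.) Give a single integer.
Answer: 29

Derivation:
vaddr = 990: l1_idx=3, l2_idx=6
L1[3] = 3; L2[3][6] = 29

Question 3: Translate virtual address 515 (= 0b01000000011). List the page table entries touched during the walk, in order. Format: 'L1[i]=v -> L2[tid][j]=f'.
vaddr = 515 = 0b01000000011
Split: l1_idx=2, l2_idx=0, offset=3

Answer: L1[2]=1 -> L2[1][0]=34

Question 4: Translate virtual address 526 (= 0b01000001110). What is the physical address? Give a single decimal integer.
vaddr = 526 = 0b01000001110
Split: l1_idx=2, l2_idx=0, offset=14
L1[2] = 1
L2[1][0] = 34
paddr = 34 * 32 + 14 = 1102

Answer: 1102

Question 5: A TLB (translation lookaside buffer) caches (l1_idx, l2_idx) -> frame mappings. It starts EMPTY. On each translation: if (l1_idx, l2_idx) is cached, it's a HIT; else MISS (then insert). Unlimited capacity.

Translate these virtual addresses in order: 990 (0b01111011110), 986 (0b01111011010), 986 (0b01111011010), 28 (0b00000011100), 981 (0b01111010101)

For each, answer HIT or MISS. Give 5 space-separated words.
Answer: MISS HIT HIT MISS HIT

Derivation:
vaddr=990: (3,6) not in TLB -> MISS, insert
vaddr=986: (3,6) in TLB -> HIT
vaddr=986: (3,6) in TLB -> HIT
vaddr=28: (0,0) not in TLB -> MISS, insert
vaddr=981: (3,6) in TLB -> HIT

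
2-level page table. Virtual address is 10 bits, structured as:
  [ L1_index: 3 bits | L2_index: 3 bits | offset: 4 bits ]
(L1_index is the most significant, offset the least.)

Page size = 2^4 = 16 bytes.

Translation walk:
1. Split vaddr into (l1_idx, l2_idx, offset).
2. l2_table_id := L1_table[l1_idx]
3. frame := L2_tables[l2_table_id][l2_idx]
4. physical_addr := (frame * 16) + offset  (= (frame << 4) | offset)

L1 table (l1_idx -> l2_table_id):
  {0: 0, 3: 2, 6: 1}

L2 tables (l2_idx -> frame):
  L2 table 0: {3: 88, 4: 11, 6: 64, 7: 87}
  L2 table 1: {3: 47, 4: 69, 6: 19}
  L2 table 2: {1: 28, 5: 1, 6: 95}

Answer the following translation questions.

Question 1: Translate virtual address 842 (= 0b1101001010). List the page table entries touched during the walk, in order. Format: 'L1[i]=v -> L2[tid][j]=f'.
vaddr = 842 = 0b1101001010
Split: l1_idx=6, l2_idx=4, offset=10

Answer: L1[6]=1 -> L2[1][4]=69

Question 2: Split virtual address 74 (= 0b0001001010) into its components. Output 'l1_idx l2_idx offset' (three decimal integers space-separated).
vaddr = 74 = 0b0001001010
  top 3 bits -> l1_idx = 0
  next 3 bits -> l2_idx = 4
  bottom 4 bits -> offset = 10

Answer: 0 4 10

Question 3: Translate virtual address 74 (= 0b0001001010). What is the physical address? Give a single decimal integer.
vaddr = 74 = 0b0001001010
Split: l1_idx=0, l2_idx=4, offset=10
L1[0] = 0
L2[0][4] = 11
paddr = 11 * 16 + 10 = 186

Answer: 186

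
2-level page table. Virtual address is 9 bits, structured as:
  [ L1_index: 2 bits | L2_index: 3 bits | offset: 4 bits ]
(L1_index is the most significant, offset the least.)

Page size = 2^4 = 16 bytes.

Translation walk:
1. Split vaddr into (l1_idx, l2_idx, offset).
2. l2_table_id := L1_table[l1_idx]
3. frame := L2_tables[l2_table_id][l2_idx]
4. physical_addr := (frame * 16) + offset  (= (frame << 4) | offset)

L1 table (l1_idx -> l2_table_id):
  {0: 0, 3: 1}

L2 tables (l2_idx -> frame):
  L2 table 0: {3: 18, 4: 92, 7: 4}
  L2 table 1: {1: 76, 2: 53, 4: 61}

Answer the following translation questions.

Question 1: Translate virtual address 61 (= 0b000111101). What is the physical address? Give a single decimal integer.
vaddr = 61 = 0b000111101
Split: l1_idx=0, l2_idx=3, offset=13
L1[0] = 0
L2[0][3] = 18
paddr = 18 * 16 + 13 = 301

Answer: 301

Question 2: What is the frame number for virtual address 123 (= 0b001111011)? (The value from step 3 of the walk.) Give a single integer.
vaddr = 123: l1_idx=0, l2_idx=7
L1[0] = 0; L2[0][7] = 4

Answer: 4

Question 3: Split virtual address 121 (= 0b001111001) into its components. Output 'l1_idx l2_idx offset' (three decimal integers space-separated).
Answer: 0 7 9

Derivation:
vaddr = 121 = 0b001111001
  top 2 bits -> l1_idx = 0
  next 3 bits -> l2_idx = 7
  bottom 4 bits -> offset = 9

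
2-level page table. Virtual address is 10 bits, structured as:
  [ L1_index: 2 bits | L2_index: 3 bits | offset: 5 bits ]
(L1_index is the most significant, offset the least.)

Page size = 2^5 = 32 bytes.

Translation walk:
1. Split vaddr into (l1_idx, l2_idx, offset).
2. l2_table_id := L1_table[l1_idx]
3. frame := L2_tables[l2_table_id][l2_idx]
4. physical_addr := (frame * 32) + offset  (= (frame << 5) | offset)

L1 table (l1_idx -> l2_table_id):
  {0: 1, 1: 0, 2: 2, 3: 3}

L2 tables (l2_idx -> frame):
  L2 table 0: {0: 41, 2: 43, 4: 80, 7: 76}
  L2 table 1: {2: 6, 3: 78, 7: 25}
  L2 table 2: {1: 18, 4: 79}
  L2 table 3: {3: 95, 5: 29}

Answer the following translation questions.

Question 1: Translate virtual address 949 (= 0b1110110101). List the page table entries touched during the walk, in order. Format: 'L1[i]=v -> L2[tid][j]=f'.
Answer: L1[3]=3 -> L2[3][5]=29

Derivation:
vaddr = 949 = 0b1110110101
Split: l1_idx=3, l2_idx=5, offset=21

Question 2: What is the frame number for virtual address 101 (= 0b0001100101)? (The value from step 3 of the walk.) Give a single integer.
vaddr = 101: l1_idx=0, l2_idx=3
L1[0] = 1; L2[1][3] = 78

Answer: 78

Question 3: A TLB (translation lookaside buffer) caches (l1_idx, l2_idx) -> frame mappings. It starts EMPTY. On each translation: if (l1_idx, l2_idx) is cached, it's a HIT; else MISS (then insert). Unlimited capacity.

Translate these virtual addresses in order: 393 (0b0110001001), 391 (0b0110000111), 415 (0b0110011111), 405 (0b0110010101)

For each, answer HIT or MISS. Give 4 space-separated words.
Answer: MISS HIT HIT HIT

Derivation:
vaddr=393: (1,4) not in TLB -> MISS, insert
vaddr=391: (1,4) in TLB -> HIT
vaddr=415: (1,4) in TLB -> HIT
vaddr=405: (1,4) in TLB -> HIT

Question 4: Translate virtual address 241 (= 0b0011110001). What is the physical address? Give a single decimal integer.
vaddr = 241 = 0b0011110001
Split: l1_idx=0, l2_idx=7, offset=17
L1[0] = 1
L2[1][7] = 25
paddr = 25 * 32 + 17 = 817

Answer: 817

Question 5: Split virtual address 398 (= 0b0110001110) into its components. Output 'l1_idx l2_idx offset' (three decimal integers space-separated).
vaddr = 398 = 0b0110001110
  top 2 bits -> l1_idx = 1
  next 3 bits -> l2_idx = 4
  bottom 5 bits -> offset = 14

Answer: 1 4 14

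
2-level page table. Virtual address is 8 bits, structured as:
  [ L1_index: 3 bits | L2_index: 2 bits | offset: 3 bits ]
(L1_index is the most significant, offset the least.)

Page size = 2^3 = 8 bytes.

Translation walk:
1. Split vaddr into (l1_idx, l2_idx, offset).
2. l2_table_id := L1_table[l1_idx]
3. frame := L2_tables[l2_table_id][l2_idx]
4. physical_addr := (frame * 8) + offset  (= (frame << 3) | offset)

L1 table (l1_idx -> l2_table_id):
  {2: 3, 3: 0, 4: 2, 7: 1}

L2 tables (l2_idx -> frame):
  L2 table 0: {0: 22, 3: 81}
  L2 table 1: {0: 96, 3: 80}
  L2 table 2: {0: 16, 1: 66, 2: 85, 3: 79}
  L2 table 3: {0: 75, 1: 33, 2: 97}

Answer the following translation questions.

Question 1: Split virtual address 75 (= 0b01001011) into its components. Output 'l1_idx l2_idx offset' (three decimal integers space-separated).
vaddr = 75 = 0b01001011
  top 3 bits -> l1_idx = 2
  next 2 bits -> l2_idx = 1
  bottom 3 bits -> offset = 3

Answer: 2 1 3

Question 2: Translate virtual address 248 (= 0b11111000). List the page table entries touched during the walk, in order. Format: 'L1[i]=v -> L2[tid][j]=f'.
vaddr = 248 = 0b11111000
Split: l1_idx=7, l2_idx=3, offset=0

Answer: L1[7]=1 -> L2[1][3]=80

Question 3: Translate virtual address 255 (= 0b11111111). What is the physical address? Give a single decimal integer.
vaddr = 255 = 0b11111111
Split: l1_idx=7, l2_idx=3, offset=7
L1[7] = 1
L2[1][3] = 80
paddr = 80 * 8 + 7 = 647

Answer: 647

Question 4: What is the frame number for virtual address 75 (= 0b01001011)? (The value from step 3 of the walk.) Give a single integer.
vaddr = 75: l1_idx=2, l2_idx=1
L1[2] = 3; L2[3][1] = 33

Answer: 33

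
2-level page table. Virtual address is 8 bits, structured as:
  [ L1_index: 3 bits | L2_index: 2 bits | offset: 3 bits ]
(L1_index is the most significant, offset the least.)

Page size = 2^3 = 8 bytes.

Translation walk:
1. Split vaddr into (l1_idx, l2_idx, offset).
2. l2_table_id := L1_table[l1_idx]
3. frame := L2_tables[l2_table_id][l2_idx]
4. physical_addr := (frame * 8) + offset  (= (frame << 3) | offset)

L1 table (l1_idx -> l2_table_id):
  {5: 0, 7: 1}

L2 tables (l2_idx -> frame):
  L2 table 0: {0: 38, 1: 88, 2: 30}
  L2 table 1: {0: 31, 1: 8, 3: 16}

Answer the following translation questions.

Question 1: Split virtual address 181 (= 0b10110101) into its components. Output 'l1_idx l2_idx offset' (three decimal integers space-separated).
vaddr = 181 = 0b10110101
  top 3 bits -> l1_idx = 5
  next 2 bits -> l2_idx = 2
  bottom 3 bits -> offset = 5

Answer: 5 2 5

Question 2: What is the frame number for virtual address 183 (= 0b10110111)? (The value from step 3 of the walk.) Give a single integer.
vaddr = 183: l1_idx=5, l2_idx=2
L1[5] = 0; L2[0][2] = 30

Answer: 30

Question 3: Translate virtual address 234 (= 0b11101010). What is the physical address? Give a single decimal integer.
Answer: 66

Derivation:
vaddr = 234 = 0b11101010
Split: l1_idx=7, l2_idx=1, offset=2
L1[7] = 1
L2[1][1] = 8
paddr = 8 * 8 + 2 = 66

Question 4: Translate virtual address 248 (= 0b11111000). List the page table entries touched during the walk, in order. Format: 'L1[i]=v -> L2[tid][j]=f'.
Answer: L1[7]=1 -> L2[1][3]=16

Derivation:
vaddr = 248 = 0b11111000
Split: l1_idx=7, l2_idx=3, offset=0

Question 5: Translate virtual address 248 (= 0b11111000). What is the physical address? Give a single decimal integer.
Answer: 128

Derivation:
vaddr = 248 = 0b11111000
Split: l1_idx=7, l2_idx=3, offset=0
L1[7] = 1
L2[1][3] = 16
paddr = 16 * 8 + 0 = 128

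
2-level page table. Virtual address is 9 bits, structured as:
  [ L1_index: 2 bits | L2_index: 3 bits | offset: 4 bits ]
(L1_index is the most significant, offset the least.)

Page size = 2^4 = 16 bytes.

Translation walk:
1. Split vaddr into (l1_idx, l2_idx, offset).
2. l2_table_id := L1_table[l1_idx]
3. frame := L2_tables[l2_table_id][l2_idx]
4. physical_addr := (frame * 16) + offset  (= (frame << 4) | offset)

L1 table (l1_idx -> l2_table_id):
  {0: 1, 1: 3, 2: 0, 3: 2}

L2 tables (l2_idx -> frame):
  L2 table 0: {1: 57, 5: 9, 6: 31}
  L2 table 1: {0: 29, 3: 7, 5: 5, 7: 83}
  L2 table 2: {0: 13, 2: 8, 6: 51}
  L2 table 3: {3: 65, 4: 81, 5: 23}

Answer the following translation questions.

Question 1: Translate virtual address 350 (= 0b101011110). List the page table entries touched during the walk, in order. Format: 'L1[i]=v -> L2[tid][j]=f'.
vaddr = 350 = 0b101011110
Split: l1_idx=2, l2_idx=5, offset=14

Answer: L1[2]=0 -> L2[0][5]=9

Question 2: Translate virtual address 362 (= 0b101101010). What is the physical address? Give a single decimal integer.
Answer: 506

Derivation:
vaddr = 362 = 0b101101010
Split: l1_idx=2, l2_idx=6, offset=10
L1[2] = 0
L2[0][6] = 31
paddr = 31 * 16 + 10 = 506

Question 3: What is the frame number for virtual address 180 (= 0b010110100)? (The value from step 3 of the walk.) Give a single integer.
Answer: 65

Derivation:
vaddr = 180: l1_idx=1, l2_idx=3
L1[1] = 3; L2[3][3] = 65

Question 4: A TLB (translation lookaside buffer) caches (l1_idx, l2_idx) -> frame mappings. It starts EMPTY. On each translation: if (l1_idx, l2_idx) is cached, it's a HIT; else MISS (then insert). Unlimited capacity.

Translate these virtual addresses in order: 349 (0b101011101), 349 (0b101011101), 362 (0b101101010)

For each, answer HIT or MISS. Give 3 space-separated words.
vaddr=349: (2,5) not in TLB -> MISS, insert
vaddr=349: (2,5) in TLB -> HIT
vaddr=362: (2,6) not in TLB -> MISS, insert

Answer: MISS HIT MISS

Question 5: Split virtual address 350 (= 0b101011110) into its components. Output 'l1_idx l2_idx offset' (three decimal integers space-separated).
vaddr = 350 = 0b101011110
  top 2 bits -> l1_idx = 2
  next 3 bits -> l2_idx = 5
  bottom 4 bits -> offset = 14

Answer: 2 5 14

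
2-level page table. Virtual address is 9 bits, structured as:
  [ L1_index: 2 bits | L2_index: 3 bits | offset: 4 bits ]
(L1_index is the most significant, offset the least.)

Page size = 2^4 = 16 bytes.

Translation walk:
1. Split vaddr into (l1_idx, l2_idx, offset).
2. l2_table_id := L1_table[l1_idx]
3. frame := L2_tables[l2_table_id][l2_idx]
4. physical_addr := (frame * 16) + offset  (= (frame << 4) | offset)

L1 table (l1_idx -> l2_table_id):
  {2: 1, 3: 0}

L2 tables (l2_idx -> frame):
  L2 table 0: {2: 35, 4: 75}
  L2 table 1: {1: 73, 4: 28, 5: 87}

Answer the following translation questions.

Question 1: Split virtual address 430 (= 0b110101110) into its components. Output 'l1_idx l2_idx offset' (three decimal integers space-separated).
vaddr = 430 = 0b110101110
  top 2 bits -> l1_idx = 3
  next 3 bits -> l2_idx = 2
  bottom 4 bits -> offset = 14

Answer: 3 2 14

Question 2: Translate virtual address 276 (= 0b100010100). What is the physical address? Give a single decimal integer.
vaddr = 276 = 0b100010100
Split: l1_idx=2, l2_idx=1, offset=4
L1[2] = 1
L2[1][1] = 73
paddr = 73 * 16 + 4 = 1172

Answer: 1172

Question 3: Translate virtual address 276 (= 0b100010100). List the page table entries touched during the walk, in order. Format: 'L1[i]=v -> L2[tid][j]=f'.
Answer: L1[2]=1 -> L2[1][1]=73

Derivation:
vaddr = 276 = 0b100010100
Split: l1_idx=2, l2_idx=1, offset=4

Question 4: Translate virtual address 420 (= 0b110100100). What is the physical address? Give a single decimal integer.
Answer: 564

Derivation:
vaddr = 420 = 0b110100100
Split: l1_idx=3, l2_idx=2, offset=4
L1[3] = 0
L2[0][2] = 35
paddr = 35 * 16 + 4 = 564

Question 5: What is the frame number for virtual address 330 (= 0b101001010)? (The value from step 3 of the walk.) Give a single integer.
Answer: 28

Derivation:
vaddr = 330: l1_idx=2, l2_idx=4
L1[2] = 1; L2[1][4] = 28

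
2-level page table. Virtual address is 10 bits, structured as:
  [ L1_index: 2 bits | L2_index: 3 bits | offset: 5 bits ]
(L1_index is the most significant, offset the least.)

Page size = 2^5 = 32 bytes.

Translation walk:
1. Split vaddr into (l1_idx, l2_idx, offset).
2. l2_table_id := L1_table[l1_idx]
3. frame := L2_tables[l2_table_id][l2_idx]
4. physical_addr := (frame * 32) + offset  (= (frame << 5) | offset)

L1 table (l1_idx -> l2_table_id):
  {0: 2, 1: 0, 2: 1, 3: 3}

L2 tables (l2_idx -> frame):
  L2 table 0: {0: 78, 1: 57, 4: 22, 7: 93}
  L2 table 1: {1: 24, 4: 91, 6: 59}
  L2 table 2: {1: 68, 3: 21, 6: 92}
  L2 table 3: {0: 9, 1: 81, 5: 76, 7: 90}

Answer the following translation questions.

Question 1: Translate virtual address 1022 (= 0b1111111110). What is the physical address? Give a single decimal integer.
Answer: 2910

Derivation:
vaddr = 1022 = 0b1111111110
Split: l1_idx=3, l2_idx=7, offset=30
L1[3] = 3
L2[3][7] = 90
paddr = 90 * 32 + 30 = 2910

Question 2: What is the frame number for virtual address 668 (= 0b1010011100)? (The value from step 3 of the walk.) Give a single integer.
Answer: 91

Derivation:
vaddr = 668: l1_idx=2, l2_idx=4
L1[2] = 1; L2[1][4] = 91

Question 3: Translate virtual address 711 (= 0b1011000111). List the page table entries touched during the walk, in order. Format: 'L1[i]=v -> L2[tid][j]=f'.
vaddr = 711 = 0b1011000111
Split: l1_idx=2, l2_idx=6, offset=7

Answer: L1[2]=1 -> L2[1][6]=59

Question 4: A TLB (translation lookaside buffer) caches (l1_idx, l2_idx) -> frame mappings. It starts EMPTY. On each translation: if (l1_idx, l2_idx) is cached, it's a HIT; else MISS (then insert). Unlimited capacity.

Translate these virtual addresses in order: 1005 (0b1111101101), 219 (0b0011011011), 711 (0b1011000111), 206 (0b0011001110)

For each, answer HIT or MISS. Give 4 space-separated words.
Answer: MISS MISS MISS HIT

Derivation:
vaddr=1005: (3,7) not in TLB -> MISS, insert
vaddr=219: (0,6) not in TLB -> MISS, insert
vaddr=711: (2,6) not in TLB -> MISS, insert
vaddr=206: (0,6) in TLB -> HIT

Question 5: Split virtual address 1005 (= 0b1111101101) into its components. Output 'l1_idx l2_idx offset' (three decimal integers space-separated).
vaddr = 1005 = 0b1111101101
  top 2 bits -> l1_idx = 3
  next 3 bits -> l2_idx = 7
  bottom 5 bits -> offset = 13

Answer: 3 7 13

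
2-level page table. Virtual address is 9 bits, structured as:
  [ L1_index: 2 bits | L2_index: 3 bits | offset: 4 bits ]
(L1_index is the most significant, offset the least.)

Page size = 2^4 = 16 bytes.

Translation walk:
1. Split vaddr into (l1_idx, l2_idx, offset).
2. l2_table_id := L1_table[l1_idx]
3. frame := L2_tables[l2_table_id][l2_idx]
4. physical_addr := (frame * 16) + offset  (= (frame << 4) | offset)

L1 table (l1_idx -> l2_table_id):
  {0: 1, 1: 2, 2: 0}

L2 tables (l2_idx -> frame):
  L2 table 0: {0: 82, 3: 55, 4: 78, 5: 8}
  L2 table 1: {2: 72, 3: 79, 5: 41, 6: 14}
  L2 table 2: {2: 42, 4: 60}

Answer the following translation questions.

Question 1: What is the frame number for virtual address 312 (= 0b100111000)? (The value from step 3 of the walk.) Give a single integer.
vaddr = 312: l1_idx=2, l2_idx=3
L1[2] = 0; L2[0][3] = 55

Answer: 55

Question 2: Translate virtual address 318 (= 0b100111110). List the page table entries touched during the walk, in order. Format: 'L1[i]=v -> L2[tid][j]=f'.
vaddr = 318 = 0b100111110
Split: l1_idx=2, l2_idx=3, offset=14

Answer: L1[2]=0 -> L2[0][3]=55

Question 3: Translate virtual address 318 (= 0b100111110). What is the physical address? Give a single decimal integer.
vaddr = 318 = 0b100111110
Split: l1_idx=2, l2_idx=3, offset=14
L1[2] = 0
L2[0][3] = 55
paddr = 55 * 16 + 14 = 894

Answer: 894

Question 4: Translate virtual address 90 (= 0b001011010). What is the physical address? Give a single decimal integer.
Answer: 666

Derivation:
vaddr = 90 = 0b001011010
Split: l1_idx=0, l2_idx=5, offset=10
L1[0] = 1
L2[1][5] = 41
paddr = 41 * 16 + 10 = 666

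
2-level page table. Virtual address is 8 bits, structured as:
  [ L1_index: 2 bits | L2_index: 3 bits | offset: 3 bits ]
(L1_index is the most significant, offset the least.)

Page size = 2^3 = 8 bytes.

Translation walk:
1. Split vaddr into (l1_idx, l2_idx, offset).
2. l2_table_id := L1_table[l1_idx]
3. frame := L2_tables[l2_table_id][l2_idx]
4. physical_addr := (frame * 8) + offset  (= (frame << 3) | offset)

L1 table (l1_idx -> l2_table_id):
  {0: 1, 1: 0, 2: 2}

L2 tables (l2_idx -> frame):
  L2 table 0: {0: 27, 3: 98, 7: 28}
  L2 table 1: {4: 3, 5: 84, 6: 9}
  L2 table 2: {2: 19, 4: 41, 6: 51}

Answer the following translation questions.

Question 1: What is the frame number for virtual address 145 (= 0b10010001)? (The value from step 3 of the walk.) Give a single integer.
vaddr = 145: l1_idx=2, l2_idx=2
L1[2] = 2; L2[2][2] = 19

Answer: 19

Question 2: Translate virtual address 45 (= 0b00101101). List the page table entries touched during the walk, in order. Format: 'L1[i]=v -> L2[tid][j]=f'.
Answer: L1[0]=1 -> L2[1][5]=84

Derivation:
vaddr = 45 = 0b00101101
Split: l1_idx=0, l2_idx=5, offset=5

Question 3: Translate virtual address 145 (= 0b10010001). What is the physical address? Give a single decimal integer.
vaddr = 145 = 0b10010001
Split: l1_idx=2, l2_idx=2, offset=1
L1[2] = 2
L2[2][2] = 19
paddr = 19 * 8 + 1 = 153

Answer: 153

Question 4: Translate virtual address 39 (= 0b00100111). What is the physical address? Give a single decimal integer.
Answer: 31

Derivation:
vaddr = 39 = 0b00100111
Split: l1_idx=0, l2_idx=4, offset=7
L1[0] = 1
L2[1][4] = 3
paddr = 3 * 8 + 7 = 31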